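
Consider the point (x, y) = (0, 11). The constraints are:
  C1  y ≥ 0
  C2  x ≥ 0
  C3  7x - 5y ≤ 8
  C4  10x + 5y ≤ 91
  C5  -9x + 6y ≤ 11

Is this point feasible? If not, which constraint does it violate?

Constraint C5: -9x + 6y = 66, which is not ≤ 11. All other constraints are satisfied.

not feasible — violates C5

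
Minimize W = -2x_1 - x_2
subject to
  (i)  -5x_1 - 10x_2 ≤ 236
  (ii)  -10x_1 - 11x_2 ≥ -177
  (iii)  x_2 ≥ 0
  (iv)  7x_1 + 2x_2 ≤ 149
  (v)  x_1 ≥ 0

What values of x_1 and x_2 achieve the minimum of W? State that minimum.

x_1 = 177/10, x_2 = 0, minimum W = -177/5

Feasible corners and W = -2x_1 - x_2:
  (177/10, 0) → W = -177/5
  (0, 177/11) → W = -177/11
  (0, 0) → W = 0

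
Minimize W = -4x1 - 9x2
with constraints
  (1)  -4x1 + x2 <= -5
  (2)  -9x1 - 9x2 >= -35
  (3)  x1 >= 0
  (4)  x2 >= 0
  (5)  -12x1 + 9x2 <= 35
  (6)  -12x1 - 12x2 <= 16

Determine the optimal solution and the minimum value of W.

Corner points and W = -4x1 - 9x2:
  (16/9, 19/9) → W = -235/9
  (5/4, 0) → W = -5
  (35/9, 0) → W = -140/9

x1 = 16/9, x2 = 19/9, minimum W = -235/9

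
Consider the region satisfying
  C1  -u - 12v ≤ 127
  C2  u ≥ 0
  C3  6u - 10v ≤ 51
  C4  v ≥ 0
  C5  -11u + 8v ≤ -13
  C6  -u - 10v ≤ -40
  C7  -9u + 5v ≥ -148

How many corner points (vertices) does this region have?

Of the 21 pairwise boundary intersections, those satisfying every inequality are:
  (13, 27/10)
  (245/12, 143/20)
  (225/59, 427/118)
  (1119/17, 1511/17)

4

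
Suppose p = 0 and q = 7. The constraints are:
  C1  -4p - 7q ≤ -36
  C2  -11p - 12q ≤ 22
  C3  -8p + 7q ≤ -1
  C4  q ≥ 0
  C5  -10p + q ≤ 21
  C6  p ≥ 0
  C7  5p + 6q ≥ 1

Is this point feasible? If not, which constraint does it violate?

Constraint C3: -8p + 7q = 49, which is not ≤ -1. All other constraints are satisfied.

not feasible — violates C3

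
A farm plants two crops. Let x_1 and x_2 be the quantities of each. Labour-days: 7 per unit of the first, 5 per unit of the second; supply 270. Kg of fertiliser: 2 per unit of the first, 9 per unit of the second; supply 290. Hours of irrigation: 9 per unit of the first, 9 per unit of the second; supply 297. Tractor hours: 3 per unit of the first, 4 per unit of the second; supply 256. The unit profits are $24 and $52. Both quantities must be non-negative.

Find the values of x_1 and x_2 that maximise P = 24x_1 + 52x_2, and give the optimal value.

x_1 = 1, x_2 = 32, maximum P = 1688

The binding constraints are 2x_1 + 9x_2 = 290 and 9x_1 + 9x_2 = 297.
Solving simultaneously gives x_1 = 1, x_2 = 32.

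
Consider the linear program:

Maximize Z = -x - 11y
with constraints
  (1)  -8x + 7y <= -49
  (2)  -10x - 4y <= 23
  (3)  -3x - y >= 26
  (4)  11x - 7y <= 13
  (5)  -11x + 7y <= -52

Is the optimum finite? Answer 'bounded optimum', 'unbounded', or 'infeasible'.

Constraints 11x - 7y ≤ 13 and -11x + 7y ≤ -52 have parallel boundaries but demand opposite sides — no point can satisfy both, so the region is empty.

infeasible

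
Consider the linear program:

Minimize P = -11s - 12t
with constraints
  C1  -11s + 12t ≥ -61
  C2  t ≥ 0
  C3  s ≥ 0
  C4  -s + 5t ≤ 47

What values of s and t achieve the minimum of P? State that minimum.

Vertices and P = -11s - 12t:
  (61/11, 0) → P = -61
  (869/43, 578/43) → P = -16495/43
  (0, 0) → P = 0
  (0, 47/5) → P = -564/5

s = 869/43, t = 578/43, minimum P = -16495/43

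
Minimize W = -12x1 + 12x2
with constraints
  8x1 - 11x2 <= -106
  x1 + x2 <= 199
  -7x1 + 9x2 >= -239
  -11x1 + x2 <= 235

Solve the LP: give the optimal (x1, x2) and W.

x1 = 2083/19, x2 = 1698/19, minimum W = -4620/19

Vertices and W = -12x1 + 12x2:
  (2083/19, 1698/19) → W = -4620/19
  (-2479/113, -714/113) → W = 21180/113
  (-3, 202) → W = 2460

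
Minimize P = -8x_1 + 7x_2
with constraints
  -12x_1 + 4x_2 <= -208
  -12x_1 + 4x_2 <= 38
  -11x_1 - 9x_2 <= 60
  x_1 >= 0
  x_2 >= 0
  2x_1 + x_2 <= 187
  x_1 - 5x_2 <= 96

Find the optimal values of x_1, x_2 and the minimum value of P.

Extreme points and P = -8x_1 + 7x_2:
  (52/3, 0) → P = -416/3
  (239/5, 457/5) → P = 1287/5
  (187/2, 0) → P = -748

At the optimal vertex, x_2 = 0 and 2x_1 + x_2 = 187.
Solving simultaneously gives x_1 = 187/2, x_2 = 0.

x_1 = 187/2, x_2 = 0, minimum P = -748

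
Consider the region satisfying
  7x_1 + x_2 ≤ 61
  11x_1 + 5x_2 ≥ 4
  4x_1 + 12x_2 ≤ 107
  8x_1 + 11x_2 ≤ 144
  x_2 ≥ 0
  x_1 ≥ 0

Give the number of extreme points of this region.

5

The feasible vertices (each the meet of two boundaries and inside every other half-plane) are:
  (125/16, 101/16)
  (61/7, 0)
  (4/11, 0)
  (0, 4/5)
  (0, 107/12)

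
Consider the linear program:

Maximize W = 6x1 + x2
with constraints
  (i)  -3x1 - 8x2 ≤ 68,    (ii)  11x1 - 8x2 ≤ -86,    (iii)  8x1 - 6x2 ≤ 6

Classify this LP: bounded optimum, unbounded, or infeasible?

unbounded

From the feasible point (-11, -35/8), moving in the direction (8, 11) keeps every constraint satisfied while W increases without bound.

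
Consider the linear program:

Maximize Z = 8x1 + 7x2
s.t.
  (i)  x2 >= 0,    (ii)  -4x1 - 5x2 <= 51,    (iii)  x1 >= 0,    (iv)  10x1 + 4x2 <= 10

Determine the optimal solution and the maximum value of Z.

Extreme points and Z = 8x1 + 7x2:
  (0, 0) → Z = 0
  (1, 0) → Z = 8
  (0, 5/2) → Z = 35/2

x1 = 0, x2 = 5/2, maximum Z = 35/2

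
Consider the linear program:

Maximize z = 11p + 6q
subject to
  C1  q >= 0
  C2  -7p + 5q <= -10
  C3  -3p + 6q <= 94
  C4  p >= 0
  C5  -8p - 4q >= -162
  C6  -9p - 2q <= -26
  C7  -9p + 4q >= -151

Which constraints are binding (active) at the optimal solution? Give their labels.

C2 and C5

Corner points and z = 11p + 6q:
  (26/9, 0) → z = 286/9
  (151/9, 0) → z = 1661/9
  (25/2, 31/2) → z = 461/2
  (150/59, 92/59) → z = 2202/59
  (313/17, 125/34) → z = 3818/17

The maximum is at (25/2, 31/2). Substituting into each constraint, equality holds for C2 and C5; the remaining constraints have slack.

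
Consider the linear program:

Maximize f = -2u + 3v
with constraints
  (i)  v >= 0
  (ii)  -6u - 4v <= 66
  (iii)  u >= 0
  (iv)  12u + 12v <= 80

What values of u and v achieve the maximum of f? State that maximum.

u = 0, v = 20/3, maximum f = 20

Feasible corners and f = -2u + 3v:
  (0, 0) → f = 0
  (20/3, 0) → f = -40/3
  (0, 20/3) → f = 20

The binding constraints are u = 0 and 12u + 12v = 80.
Solving simultaneously gives u = 0, v = 20/3.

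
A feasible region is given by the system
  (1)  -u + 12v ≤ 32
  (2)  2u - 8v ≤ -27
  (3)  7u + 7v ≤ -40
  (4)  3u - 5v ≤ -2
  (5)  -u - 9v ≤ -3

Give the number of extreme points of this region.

4

Pairwise boundary intersections that survive every other constraint:
  (-704/91, 184/91)
  (-12, 5/3)
  (-509/70, 109/70)
  (-219/26, 33/26)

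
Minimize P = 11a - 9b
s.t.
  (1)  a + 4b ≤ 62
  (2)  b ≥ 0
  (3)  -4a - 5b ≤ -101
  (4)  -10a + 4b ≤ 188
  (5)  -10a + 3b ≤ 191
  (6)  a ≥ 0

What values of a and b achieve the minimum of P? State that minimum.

Vertices and P = 11a - 9b:
  (62, 0) → P = 682
  (94/11, 147/11) → P = -289/11
  (101/4, 0) → P = 1111/4

The optimum lies where a + 4b = 62 and -4a - 5b = -101.
Solving simultaneously gives a = 94/11, b = 147/11.

a = 94/11, b = 147/11, minimum P = -289/11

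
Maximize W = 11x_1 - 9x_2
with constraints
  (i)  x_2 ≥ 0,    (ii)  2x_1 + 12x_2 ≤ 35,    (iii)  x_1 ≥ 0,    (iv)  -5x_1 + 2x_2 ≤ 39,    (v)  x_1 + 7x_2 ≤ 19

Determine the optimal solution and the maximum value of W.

Extreme points and W = 11x_1 - 9x_2:
  (35/2, 0) → W = 385/2
  (0, 0) → W = 0
  (17/2, 3/2) → W = 80
  (0, 19/7) → W = -171/7

The binding constraints are x_2 = 0 and 2x_1 + 12x_2 = 35.
Solving simultaneously gives x_1 = 35/2, x_2 = 0.

x_1 = 35/2, x_2 = 0, maximum W = 385/2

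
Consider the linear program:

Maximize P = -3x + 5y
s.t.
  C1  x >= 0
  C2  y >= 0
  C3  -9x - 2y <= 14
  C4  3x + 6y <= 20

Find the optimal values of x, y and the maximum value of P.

x = 0, y = 10/3, maximum P = 50/3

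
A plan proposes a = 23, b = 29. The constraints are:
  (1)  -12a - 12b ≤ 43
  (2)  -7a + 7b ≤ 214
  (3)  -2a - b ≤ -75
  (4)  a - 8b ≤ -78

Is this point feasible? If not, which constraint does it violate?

feasible

(1): -624 ≤ 43 ✓
(2): 42 ≤ 214 ✓
(3): -75 ≤ -75 ✓
(4): -209 ≤ -78 ✓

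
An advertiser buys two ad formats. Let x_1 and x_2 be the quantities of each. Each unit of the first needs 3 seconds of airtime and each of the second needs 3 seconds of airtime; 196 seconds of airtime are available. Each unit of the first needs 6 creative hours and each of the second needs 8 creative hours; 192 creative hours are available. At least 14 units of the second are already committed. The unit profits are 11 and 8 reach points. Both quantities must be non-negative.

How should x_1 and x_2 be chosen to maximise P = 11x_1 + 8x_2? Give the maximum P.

The binding constraints are 6x_1 + 8x_2 = 192 and x_2 = 14.
Solving simultaneously gives x_1 = 40/3, x_2 = 14.

x_1 = 40/3, x_2 = 14, maximum P = 776/3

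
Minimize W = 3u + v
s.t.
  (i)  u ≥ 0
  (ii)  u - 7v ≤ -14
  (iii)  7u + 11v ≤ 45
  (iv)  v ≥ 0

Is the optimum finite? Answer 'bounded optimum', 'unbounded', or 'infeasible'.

Feasible corners and W = 3u + v:
  (0, 2) → W = 2
  (0, 45/11) → W = 45/11
  (161/60, 143/60) → W = 313/30
The feasible region has finitely many vertices and no improving ray; the minimum is 2 at (0, 2).

bounded optimum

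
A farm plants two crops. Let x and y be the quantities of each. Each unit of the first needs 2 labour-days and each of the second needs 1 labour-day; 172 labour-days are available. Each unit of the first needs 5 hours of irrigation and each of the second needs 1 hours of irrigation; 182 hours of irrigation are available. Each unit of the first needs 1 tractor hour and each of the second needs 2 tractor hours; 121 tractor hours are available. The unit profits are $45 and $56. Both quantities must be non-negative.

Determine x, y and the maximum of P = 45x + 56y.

Vertices and P = 45x + 56y:
  (0, 0) → P = 0
  (0, 121/2) → P = 3388
  (182/5, 0) → P = 1638
  (27, 47) → P = 3847

The binding constraints are 5x + y = 182 and x + 2y = 121.
Solving simultaneously gives x = 27, y = 47.

x = 27, y = 47, maximum P = 3847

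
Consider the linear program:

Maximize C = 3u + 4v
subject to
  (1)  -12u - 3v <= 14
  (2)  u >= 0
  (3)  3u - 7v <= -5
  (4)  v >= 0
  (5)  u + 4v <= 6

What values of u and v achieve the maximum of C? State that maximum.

Corner points and C = 3u + 4v:
  (0, 5/7) → C = 20/7
  (0, 3/2) → C = 6
  (22/19, 23/19) → C = 158/19

The binding constraints are 3u - 7v = -5 and u + 4v = 6.
Solving simultaneously gives u = 22/19, v = 23/19.

u = 22/19, v = 23/19, maximum C = 158/19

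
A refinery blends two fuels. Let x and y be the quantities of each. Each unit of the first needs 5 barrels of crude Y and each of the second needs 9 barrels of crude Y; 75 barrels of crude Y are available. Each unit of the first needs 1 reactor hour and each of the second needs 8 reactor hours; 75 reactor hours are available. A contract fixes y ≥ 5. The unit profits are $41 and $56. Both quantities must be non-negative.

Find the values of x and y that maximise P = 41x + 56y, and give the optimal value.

x = 6, y = 5, maximum P = 526

Extreme points and P = 41x + 56y:
  (0, 25/3) → P = 1400/3
  (0, 5) → P = 280
  (6, 5) → P = 526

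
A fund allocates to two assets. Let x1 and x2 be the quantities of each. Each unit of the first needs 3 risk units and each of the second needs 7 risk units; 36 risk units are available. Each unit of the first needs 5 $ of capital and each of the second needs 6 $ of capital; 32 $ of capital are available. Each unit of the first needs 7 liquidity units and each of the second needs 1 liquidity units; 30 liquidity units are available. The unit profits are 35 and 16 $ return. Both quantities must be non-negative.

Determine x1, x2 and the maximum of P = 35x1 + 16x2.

x1 = 4, x2 = 2, maximum P = 172

Extreme points and P = 35x1 + 16x2:
  (0, 0) → P = 0
  (0, 36/7) → P = 576/7
  (30/7, 0) → P = 150
  (8/17, 84/17) → P = 1624/17
  (4, 2) → P = 172

The optimum lies where 5x1 + 6x2 = 32 and 7x1 + x2 = 30.
Solving simultaneously gives x1 = 4, x2 = 2.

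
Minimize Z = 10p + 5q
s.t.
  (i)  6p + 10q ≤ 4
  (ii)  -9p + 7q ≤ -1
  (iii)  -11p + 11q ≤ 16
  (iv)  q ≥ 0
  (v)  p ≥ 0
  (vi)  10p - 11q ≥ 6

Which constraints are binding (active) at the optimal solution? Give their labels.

(iv) and (vi)

Extreme points and Z = 10p + 5q:
  (2/3, 0) → Z = 20/3
  (52/83, 2/83) → Z = 530/83
  (3/5, 0) → Z = 6

The minimum is at (3/5, 0). Substituting into each constraint, equality holds for (iv) and (vi); the remaining constraints have slack.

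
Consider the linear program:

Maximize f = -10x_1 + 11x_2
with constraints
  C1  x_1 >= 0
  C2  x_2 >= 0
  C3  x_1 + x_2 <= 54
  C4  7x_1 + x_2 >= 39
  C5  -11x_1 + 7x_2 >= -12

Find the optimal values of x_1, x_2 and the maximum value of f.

Extreme points and f = -10x_1 + 11x_2:
  (0, 54) → f = 594
  (0, 39) → f = 429
  (65/3, 97/3) → f = 139
  (19/4, 23/4) → f = 63/4

The binding constraints are x_1 = 0 and x_1 + x_2 = 54.
Solving simultaneously gives x_1 = 0, x_2 = 54.

x_1 = 0, x_2 = 54, maximum f = 594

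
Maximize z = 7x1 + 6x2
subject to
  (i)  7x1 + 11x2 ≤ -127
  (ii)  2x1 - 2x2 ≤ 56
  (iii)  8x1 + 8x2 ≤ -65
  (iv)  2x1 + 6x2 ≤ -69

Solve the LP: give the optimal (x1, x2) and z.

x1 = 159/16, x2 = -289/16, maximum z = -621/16

Vertices and z = 7x1 + 6x2:
  (301/32, -561/32) → z = -1259/32
  (-3/20, -229/20) → z = -279/4
  (159/16, -289/16) → z = -621/16
The feasible region is unbounded (it extends along (-1, -1), (-3, 1)), but z strictly decreases along every unbounded feasible direction, so there is no improving ray and the maximum is attained at a vertex.

The binding constraints are 2x1 - 2x2 = 56 and 8x1 + 8x2 = -65.
Solving simultaneously gives x1 = 159/16, x2 = -289/16.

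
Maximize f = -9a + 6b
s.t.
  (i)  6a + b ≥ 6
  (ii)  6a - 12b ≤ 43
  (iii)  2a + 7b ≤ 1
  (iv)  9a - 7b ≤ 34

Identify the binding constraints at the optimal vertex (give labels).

(i) and (iii)

Vertices and f = -9a + 6b:
  (115/78, -37/13) → f = -789/26
  (41/40, -3/20) → f = -81/8
  (107/66, -61/22) → f = -687/22
  (35/11, -59/77) → f = -2559/77

The maximum is at (41/40, -3/20). Substituting into each constraint, equality holds for (i) and (iii); the remaining constraints have slack.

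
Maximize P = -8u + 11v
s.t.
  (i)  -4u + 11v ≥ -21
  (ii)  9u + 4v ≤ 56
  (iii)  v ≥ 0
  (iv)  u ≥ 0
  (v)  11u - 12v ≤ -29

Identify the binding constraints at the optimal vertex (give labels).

(ii) and (iv)

Corner points and P = -8u + 11v:
  (0, 14) → P = 154
  (139/38, 877/152) → P = 5199/152
  (0, 29/12) → P = 319/12

The maximum is at (0, 14). Substituting into each constraint, equality holds for (ii) and (iv); the remaining constraints have slack.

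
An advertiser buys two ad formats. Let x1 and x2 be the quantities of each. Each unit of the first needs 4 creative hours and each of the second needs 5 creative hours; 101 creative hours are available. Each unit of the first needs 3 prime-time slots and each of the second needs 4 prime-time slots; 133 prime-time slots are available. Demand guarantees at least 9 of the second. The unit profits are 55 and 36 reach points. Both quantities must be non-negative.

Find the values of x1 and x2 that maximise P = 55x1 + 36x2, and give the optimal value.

x1 = 14, x2 = 9, maximum P = 1094

Feasible corners and P = 55x1 + 36x2:
  (0, 101/5) → P = 3636/5
  (0, 9) → P = 324
  (14, 9) → P = 1094

At the optimal vertex, 4x1 + 5x2 = 101 and x2 = 9.
Solving simultaneously gives x1 = 14, x2 = 9.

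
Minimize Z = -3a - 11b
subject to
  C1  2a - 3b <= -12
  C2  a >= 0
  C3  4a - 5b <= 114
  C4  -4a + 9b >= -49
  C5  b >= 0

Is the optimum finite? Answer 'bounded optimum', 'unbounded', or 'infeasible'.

unbounded

From the feasible point (0, 4), moving in the direction (0, 1) keeps every constraint satisfied while Z decreases without bound.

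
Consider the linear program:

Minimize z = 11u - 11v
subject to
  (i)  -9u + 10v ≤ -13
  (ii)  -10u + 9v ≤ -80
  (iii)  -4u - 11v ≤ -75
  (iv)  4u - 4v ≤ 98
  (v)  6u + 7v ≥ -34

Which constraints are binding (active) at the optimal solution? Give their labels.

Corner points and z = 11u - 11v:
  (683/19, 590/19) → z = 1023/19
  (232, 415/2) → z = 539/2
  (1555/146, 215/73) → z = 12375/146
  (689/30, -23/15) → z = 539/2

The minimum is at (683/19, 590/19). Substituting into each constraint, equality holds for (i) and (ii); the remaining constraints have slack.

(i) and (ii)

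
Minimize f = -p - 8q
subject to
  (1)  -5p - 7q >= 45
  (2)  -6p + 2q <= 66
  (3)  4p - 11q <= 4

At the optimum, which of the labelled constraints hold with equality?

Feasible corners and f = -p - 8q:
  (-138/13, 15/13) → f = 18/13
  (-467/83, -200/83) → f = 2067/83
  (-367/29, -144/29) → f = 1519/29

The minimum is at (-138/13, 15/13). Substituting into each constraint, equality holds for (1) and (2); the remaining constraints have slack.

(1) and (2)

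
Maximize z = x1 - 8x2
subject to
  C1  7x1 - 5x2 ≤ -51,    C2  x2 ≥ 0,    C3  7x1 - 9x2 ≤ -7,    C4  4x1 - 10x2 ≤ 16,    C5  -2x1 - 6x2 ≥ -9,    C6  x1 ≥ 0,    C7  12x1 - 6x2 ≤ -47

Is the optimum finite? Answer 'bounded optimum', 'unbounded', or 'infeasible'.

infeasible

The boundaries 7x1 - 5x2 = -51 and x2 = 0 meet at (-51/7, 0), but that point violates x1 ≥ 0. Every candidate vertex is excluded by some other constraint, so the feasible region is empty.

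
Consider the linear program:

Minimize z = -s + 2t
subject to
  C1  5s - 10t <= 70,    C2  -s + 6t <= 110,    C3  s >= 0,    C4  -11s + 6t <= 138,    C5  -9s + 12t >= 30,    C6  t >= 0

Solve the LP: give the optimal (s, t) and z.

Extreme points and z = -s + 2t:
  (0, 55/3) → z = 110/3
  (190/7, 160/7) → z = 130/7
  (0, 5/2) → z = 5

The optimum lies where s = 0 and -9s + 12t = 30.
Solving simultaneously gives s = 0, t = 5/2.

s = 0, t = 5/2, minimum z = 5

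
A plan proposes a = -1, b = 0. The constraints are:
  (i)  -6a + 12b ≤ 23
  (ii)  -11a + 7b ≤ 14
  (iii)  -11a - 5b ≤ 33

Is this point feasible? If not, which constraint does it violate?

feasible

(i): 6 ≤ 23 ✓
(ii): 11 ≤ 14 ✓
(iii): 11 ≤ 33 ✓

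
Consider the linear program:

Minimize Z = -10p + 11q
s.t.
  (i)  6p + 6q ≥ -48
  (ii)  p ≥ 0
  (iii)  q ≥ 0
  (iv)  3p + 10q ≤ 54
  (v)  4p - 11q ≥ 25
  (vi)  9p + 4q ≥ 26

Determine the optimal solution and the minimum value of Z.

p = 18, q = 0, minimum Z = -180

Vertices and Z = -10p + 11q:
  (18, 0) → Z = -180
  (25/4, 0) → Z = -125/2
  (844/73, 141/73) → Z = -6889/73

At the optimal vertex, q = 0 and 3p + 10q = 54.
Solving simultaneously gives p = 18, q = 0.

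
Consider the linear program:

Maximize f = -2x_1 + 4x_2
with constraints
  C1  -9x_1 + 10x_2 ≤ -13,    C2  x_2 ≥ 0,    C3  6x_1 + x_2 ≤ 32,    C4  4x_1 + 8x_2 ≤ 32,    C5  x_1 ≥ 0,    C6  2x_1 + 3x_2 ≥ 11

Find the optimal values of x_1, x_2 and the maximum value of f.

At the optimal vertex, -9x_1 + 10x_2 = -13 and 4x_1 + 8x_2 = 32.
Solving simultaneously gives x_1 = 53/14, x_2 = 59/28.

x_1 = 53/14, x_2 = 59/28, maximum f = 6/7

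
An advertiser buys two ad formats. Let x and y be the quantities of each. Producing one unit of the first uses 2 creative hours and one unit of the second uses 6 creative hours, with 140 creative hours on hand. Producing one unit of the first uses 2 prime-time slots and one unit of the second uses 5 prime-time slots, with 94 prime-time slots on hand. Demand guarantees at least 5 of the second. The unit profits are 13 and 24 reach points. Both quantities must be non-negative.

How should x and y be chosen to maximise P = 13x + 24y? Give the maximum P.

x = 69/2, y = 5, maximum P = 1137/2

Extreme points and P = 13x + 24y:
  (0, 94/5) → P = 2256/5
  (0, 5) → P = 120
  (69/2, 5) → P = 1137/2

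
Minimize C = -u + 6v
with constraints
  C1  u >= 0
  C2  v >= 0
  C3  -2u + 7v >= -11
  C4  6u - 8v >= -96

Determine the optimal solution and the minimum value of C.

u = 11/2, v = 0, minimum C = -11/2

Corner points and C = -u + 6v:
  (0, 0) → C = 0
  (0, 12) → C = 72
  (11/2, 0) → C = -11/2
The feasible region is unbounded (it extends along (7, 2), (4, 3)), but C strictly increases along every unbounded feasible direction, so there is no improving ray and the minimum is attained at a vertex.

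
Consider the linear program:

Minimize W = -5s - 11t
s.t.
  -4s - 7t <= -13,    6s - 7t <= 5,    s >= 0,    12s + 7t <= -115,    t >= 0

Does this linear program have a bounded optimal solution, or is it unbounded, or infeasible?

The boundaries -4s - 7t = -13 and 6s - 7t = 5 meet at (9/5, 29/35), but that point violates 12s + 7t ≤ -115. Every candidate vertex is excluded by some other constraint, so the feasible region is empty.

infeasible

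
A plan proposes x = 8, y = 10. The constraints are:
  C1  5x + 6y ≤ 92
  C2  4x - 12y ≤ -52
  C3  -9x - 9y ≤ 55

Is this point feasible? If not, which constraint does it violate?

not feasible — violates C1

Constraint C1: 5x + 6y = 100, which is not ≤ 92. All other constraints are satisfied.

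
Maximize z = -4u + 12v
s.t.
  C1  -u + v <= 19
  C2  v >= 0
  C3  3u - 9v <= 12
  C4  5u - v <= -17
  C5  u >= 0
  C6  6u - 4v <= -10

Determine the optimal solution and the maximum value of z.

u = 1/2, v = 39/2, maximum z = 232

Extreme points and z = -4u + 12v:
  (1/2, 39/2) → z = 232
  (0, 19) → z = 228
  (0, 17) → z = 204

The binding constraints are -u + v = 19 and 5u - v = -17.
Solving simultaneously gives u = 1/2, v = 39/2.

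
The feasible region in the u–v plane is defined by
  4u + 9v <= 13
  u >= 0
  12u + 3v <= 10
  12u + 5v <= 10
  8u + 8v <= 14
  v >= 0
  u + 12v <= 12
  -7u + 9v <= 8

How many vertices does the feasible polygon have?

5

Intersecting each pair of boundary lines and keeping only the points that satisfy every inequality leaves:
  (0, 0)
  (0, 8/9)
  (5/6, 0)
  (60/139, 134/139)
  (4/31, 92/93)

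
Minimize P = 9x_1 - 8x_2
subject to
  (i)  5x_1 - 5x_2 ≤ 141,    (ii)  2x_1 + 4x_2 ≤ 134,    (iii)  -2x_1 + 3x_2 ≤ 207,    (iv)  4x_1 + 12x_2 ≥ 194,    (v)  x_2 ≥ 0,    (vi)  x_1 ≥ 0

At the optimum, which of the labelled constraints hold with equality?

(ii) and (vi)

Extreme points and P = 9x_1 - 8x_2:
  (617/15, 194/15) → P = 4001/15
  (1331/40, 203/40) → P = 2071/8
  (0, 67/2) → P = -268
  (0, 97/6) → P = -388/3

The minimum is at (0, 67/2). Substituting into each constraint, equality holds for (ii) and (vi); the remaining constraints have slack.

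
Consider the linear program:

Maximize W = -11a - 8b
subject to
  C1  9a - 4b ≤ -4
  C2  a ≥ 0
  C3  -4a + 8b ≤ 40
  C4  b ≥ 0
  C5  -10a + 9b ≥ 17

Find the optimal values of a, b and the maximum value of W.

Corner points and W = -11a - 8b:
  (16/7, 43/7) → W = -520/7
  (32/41, 113/41) → W = -1256/41
  (0, 5) → W = -40
  (0, 17/9) → W = -136/9

The optimum lies where a = 0 and -10a + 9b = 17.
Solving simultaneously gives a = 0, b = 17/9.

a = 0, b = 17/9, maximum W = -136/9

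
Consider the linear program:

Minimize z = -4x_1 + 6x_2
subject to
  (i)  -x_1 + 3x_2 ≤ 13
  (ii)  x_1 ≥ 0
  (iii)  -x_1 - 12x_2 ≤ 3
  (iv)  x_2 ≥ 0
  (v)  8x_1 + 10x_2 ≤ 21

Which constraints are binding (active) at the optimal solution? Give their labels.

(iv) and (v)

Feasible corners and z = -4x_1 + 6x_2:
  (0, 0) → z = 0
  (0, 21/10) → z = 63/5
  (21/8, 0) → z = -21/2

The minimum is at (21/8, 0). Substituting into each constraint, equality holds for (iv) and (v); the remaining constraints have slack.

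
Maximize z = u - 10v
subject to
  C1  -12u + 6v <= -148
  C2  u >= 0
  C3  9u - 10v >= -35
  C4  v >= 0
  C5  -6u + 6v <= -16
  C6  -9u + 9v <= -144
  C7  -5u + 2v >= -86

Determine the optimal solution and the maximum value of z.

Extreme points and z = u - 10v:
  (16, 0) → z = 16
  (86/5, 0) → z = 86/5
  (18, 2) → z = -2

At the optimal vertex, v = 0 and -5u + 2v = -86.
Solving simultaneously gives u = 86/5, v = 0.

u = 86/5, v = 0, maximum z = 86/5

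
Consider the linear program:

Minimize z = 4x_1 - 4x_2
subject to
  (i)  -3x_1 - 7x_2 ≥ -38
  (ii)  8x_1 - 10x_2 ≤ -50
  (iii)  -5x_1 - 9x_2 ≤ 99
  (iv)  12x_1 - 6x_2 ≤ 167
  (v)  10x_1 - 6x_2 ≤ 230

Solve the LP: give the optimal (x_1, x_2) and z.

x_1 = -1035/8, x_2 = 487/8, minimum z = -761

The optimum lies where -3x_1 - 7x_2 = -38 and -5x_1 - 9x_2 = 99.
Solving simultaneously gives x_1 = -1035/8, x_2 = 487/8.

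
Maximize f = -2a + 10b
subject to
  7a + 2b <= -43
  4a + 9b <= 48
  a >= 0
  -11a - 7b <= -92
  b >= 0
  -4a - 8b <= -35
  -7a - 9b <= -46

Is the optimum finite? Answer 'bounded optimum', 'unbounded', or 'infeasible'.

The boundaries 4a + 9b = 48 and -11a - 7b = -92 meet at (492/71, 160/71), but that point violates 7a + 2b ≤ -43. Every candidate vertex is excluded by some other constraint, so the feasible region is empty.

infeasible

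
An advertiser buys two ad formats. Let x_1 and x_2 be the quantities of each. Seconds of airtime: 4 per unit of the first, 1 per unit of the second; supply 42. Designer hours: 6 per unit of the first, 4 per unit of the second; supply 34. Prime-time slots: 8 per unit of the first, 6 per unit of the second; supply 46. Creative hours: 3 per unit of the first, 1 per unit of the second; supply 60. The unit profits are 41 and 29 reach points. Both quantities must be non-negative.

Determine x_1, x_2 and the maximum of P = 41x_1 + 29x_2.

Vertices and P = 41x_1 + 29x_2:
  (0, 0) → P = 0
  (0, 23/3) → P = 667/3
  (17/3, 0) → P = 697/3
  (5, 1) → P = 234

x_1 = 5, x_2 = 1, maximum P = 234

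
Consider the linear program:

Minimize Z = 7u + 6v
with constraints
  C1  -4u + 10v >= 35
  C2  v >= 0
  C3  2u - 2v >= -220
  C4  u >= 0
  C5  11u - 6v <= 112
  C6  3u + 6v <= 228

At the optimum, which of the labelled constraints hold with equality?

Extreme points and Z = 7u + 6v:
  (0, 7/2) → Z = 21
  (665/43, 833/86) → Z = 7154/43
  (0, 38) → Z = 228
  (170/7, 181/7) → Z = 2276/7

The minimum is at (0, 7/2). Substituting into each constraint, equality holds for C1 and C4; the remaining constraints have slack.

C1 and C4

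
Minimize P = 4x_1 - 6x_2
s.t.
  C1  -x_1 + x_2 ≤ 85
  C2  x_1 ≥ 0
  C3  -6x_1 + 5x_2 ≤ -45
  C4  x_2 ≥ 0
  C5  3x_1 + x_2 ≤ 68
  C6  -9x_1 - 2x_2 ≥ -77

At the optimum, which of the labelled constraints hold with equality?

C3 and C6

Vertices and P = 4x_1 - 6x_2:
  (15/2, 0) → P = 30
  (25/3, 1) → P = 82/3
  (77/9, 0) → P = 308/9

The minimum is at (25/3, 1). Substituting into each constraint, equality holds for C3 and C6; the remaining constraints have slack.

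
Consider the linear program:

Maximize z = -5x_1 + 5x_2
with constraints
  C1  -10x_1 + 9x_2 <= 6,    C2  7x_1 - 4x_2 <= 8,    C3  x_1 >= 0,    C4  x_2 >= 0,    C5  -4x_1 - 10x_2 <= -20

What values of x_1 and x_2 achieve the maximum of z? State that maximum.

Vertices and z = -5x_1 + 5x_2:
  (96/23, 122/23) → z = 130/23
  (15/17, 28/17) → z = 65/17
  (80/43, 54/43) → z = -130/43

At the optimal vertex, -10x_1 + 9x_2 = 6 and 7x_1 - 4x_2 = 8.
Solving simultaneously gives x_1 = 96/23, x_2 = 122/23.

x_1 = 96/23, x_2 = 122/23, maximum z = 130/23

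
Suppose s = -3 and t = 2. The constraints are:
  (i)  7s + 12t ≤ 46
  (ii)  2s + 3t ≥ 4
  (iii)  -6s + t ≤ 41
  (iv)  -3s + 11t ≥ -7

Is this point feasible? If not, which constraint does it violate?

not feasible — violates (ii)

Constraint (ii): 2s + 3t = 0, which is not ≥ 4. All other constraints are satisfied.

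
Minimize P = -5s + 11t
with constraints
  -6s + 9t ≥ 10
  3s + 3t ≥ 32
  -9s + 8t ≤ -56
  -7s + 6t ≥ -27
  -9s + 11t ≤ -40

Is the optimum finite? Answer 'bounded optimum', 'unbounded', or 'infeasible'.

The boundaries -6s + 9t = 10 and -9s + 11t = -40 meet at (94/3, 22), but that point violates -7s + 6t ≥ -27. Every candidate vertex is excluded by some other constraint, so the feasible region is empty.

infeasible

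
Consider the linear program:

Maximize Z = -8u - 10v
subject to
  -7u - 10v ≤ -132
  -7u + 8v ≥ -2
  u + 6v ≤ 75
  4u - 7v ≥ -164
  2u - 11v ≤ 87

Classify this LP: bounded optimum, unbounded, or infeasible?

bounded optimum

Extreme points and Z = -8u - 10v:
  (538/63, 65/9) → Z = -8854/63
  (21/16, 393/32) → Z = -2133/16
  (306/25, 523/50) → Z = -5063/25
The feasible region has finitely many vertices and no improving ray; the maximum is -2133/16 at (21/16, 393/32).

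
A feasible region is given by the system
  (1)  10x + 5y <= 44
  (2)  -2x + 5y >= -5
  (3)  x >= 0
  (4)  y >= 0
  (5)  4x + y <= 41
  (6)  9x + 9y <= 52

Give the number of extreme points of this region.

5

Intersecting each pair of boundary lines and keeping only the points that satisfy every inequality leaves:
  (49/12, 19/30)
  (136/45, 124/45)
  (5/2, 0)
  (0, 0)
  (0, 52/9)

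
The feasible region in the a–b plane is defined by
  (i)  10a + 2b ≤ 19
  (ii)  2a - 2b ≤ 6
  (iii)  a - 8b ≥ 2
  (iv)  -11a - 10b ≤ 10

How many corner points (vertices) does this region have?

Intersecting each pair of boundary lines and keeping only the points that satisfy every inequality leaves:
  (25/12, -11/12)
  (78/41, -1/82)
  (20/21, -43/21)
  (-30/49, -16/49)

4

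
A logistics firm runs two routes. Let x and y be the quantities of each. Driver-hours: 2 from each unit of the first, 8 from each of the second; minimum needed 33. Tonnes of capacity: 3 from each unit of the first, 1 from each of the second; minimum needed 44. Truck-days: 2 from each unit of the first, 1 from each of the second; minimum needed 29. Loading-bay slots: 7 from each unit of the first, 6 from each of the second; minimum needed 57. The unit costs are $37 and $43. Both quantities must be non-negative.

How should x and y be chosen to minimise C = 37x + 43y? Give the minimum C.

Extreme points and C = 37x + 43y:
  (0, 44) → C = 1892
  (33/2, 0) → C = 1221/2
  (29/2, 1/2) → C = 558
The feasible region is unbounded (it extends along (0, 1), (1, 0)), but C strictly increases along every unbounded feasible direction, so there is no improving ray and the minimum is attained at a vertex.

The binding constraints are 2x + 8y = 33 and 3x + y = 44.
Solving simultaneously gives x = 29/2, y = 1/2.

x = 29/2, y = 1/2, minimum C = 558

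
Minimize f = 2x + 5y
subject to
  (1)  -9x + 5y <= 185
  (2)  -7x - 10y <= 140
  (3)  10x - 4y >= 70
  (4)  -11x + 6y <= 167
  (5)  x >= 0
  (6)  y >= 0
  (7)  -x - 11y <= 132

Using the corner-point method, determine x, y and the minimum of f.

Vertices and f = 2x + 5y:
  (275, 532) → f = 3210
  (68, 305/2) → f = 1797/2
  (7, 0) → f = 14
The feasible region is unbounded (it extends along (1, 0), (5, 9)), but f strictly increases along every unbounded feasible direction, so there is no improving ray and the minimum is attained at a vertex.

The binding constraints are 10x - 4y = 70 and y = 0.
Solving simultaneously gives x = 7, y = 0.

x = 7, y = 0, minimum f = 14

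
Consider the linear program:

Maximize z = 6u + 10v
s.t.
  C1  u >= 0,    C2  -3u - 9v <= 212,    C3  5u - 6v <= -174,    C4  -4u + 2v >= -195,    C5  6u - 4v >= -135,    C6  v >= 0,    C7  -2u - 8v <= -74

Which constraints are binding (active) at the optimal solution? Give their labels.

Feasible corners and z = 6u + 10v:
  (0, 29) → z = 290
  (0, 135/4) → z = 675/2
  (759/7, 1671/14) → z = 12909/7
  (525/2, 855/2) → z = 5850

The maximum is at (525/2, 855/2). Substituting into each constraint, equality holds for C4 and C5; the remaining constraints have slack.

C4 and C5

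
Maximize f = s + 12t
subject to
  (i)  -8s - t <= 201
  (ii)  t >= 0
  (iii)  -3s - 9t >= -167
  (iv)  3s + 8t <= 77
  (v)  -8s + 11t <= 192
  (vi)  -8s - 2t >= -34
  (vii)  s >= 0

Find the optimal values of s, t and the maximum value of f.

s = 0, t = 77/8, maximum f = 231/2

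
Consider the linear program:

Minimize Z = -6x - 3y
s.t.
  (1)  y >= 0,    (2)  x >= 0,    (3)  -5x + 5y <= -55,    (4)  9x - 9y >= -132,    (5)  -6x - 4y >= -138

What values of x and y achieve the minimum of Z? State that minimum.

Extreme points and Z = -6x - 3y:
  (11, 0) → Z = -66
  (23, 0) → Z = -138
  (91/5, 36/5) → Z = -654/5

The binding constraints are y = 0 and -6x - 4y = -138.
Solving simultaneously gives x = 23, y = 0.

x = 23, y = 0, minimum Z = -138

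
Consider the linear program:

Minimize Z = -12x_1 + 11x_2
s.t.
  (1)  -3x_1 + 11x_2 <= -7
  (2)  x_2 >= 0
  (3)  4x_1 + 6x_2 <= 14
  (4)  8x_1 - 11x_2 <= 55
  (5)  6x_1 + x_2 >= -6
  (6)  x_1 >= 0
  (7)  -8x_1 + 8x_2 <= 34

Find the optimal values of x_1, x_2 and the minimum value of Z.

Extreme points and Z = -12x_1 + 11x_2:
  (7/3, 0) → Z = -28
  (98/31, 7/31) → Z = -1099/31
  (7/2, 0) → Z = -42

x_1 = 7/2, x_2 = 0, minimum Z = -42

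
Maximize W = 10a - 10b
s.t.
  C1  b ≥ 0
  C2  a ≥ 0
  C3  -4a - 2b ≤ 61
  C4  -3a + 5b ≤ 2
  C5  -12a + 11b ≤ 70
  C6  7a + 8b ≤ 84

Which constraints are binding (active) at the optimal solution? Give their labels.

Vertices and W = 10a - 10b:
  (0, 0) → W = 0
  (12, 0) → W = 120
  (0, 2/5) → W = -4
  (404/59, 266/59) → W = 1380/59

The maximum is at (12, 0). Substituting into each constraint, equality holds for C1 and C6; the remaining constraints have slack.

C1 and C6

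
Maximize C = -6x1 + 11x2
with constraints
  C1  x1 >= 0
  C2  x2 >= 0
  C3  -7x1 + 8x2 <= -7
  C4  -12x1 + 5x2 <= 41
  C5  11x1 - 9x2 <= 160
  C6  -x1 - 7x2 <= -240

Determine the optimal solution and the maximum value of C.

Vertices and C = -6x1 + 11x2:
  (1217/25, 1043/25) → C = 4171/25
  (1969/57, 1673/57) → C = 6589/57
  (1640/43, 1240/43) → C = 3800/43

At the optimal vertex, -7x1 + 8x2 = -7 and 11x1 - 9x2 = 160.
Solving simultaneously gives x1 = 1217/25, x2 = 1043/25.

x1 = 1217/25, x2 = 1043/25, maximum C = 4171/25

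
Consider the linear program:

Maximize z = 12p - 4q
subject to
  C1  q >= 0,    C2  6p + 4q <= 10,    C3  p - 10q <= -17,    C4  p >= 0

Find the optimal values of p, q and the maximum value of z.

Vertices and z = 12p - 4q:
  (1/2, 7/4) → z = -1
  (0, 5/2) → z = -10
  (0, 17/10) → z = -34/5

p = 1/2, q = 7/4, maximum z = -1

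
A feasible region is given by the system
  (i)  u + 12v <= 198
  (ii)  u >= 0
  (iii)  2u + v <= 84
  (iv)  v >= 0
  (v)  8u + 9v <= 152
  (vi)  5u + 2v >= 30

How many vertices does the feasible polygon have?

5

The feasible vertices (each the meet of two boundaries and inside every other half-plane) are:
  (0, 33/2)
  (14/29, 1432/87)
  (0, 15)
  (19, 0)
  (6, 0)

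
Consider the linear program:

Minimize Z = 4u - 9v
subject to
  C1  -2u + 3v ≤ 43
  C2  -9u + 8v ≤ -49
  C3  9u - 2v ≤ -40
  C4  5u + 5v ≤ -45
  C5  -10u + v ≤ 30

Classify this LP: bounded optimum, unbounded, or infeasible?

infeasible

The boundaries -9u + 8v = -49 and 9u - 2v = -40 meet at (-209/27, -89/6), but that point violates -10u + v ≤ 30. Every candidate vertex is excluded by some other constraint, so the feasible region is empty.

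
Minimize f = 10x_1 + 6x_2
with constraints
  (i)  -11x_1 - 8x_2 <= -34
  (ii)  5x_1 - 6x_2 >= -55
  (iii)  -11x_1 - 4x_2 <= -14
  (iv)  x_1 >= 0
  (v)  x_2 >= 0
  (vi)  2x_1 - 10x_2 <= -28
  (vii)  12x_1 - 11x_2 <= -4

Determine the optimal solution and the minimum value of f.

x_1 = 0, x_2 = 17/4, minimum f = 51/2

Extreme points and f = 10x_1 + 6x_2:
  (0, 17/4) → f = 51/2
  (58/63, 188/63) → f = 244/9
  (0, 55/6) → f = 55
  (581/17, 640/17) → f = 9650/17
  (134/49, 164/49) → f = 332/7

The optimum lies where -11x_1 - 8x_2 = -34 and x_1 = 0.
Solving simultaneously gives x_1 = 0, x_2 = 17/4.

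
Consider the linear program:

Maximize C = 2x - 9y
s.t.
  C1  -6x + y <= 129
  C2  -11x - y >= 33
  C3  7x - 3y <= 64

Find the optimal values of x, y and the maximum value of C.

x = -41, y = -117, maximum C = 971

The binding constraints are -6x + y = 129 and 7x - 3y = 64.
Solving simultaneously gives x = -41, y = -117.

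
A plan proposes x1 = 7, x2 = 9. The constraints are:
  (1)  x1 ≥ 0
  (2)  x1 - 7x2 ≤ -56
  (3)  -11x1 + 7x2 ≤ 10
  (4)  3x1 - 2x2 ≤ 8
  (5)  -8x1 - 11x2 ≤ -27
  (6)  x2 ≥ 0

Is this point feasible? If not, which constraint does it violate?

feasible

(1): 7 ≥ 0 ✓
(2): -56 ≤ -56 ✓
(3): -14 ≤ 10 ✓
(4): 3 ≤ 8 ✓
(5): -155 ≤ -27 ✓
(6): 9 ≥ 0 ✓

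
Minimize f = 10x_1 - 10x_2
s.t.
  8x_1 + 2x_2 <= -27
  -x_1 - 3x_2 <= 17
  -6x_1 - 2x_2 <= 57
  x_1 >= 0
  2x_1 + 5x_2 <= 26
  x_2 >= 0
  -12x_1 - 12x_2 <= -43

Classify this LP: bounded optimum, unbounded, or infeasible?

infeasible

The boundaries x_1 = 0 and 2x_1 + 5x_2 = 26 meet at (0, 26/5), but that point violates 8x_1 + 2x_2 ≤ -27. Every candidate vertex is excluded by some other constraint, so the feasible region is empty.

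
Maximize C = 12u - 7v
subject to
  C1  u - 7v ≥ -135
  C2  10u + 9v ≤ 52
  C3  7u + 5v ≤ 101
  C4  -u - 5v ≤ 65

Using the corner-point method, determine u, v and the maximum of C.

Vertices and C = 12u - 7v:
  (-851/79, 1402/79) → C = -20026/79
  (-565/6, 35/6) → C = -7025/6
  (845/41, -702/41) → C = 15054/41

The binding constraints are 10u + 9v = 52 and -u - 5v = 65.
Solving simultaneously gives u = 845/41, v = -702/41.

u = 845/41, v = -702/41, maximum C = 15054/41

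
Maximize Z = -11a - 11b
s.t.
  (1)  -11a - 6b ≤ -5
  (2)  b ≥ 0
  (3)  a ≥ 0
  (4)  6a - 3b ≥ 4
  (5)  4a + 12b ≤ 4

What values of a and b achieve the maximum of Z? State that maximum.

Feasible corners and Z = -11a - 11b:
  (2/3, 0) → Z = -22/3
  (1, 0) → Z = -11
  (5/7, 2/21) → Z = -187/21

a = 2/3, b = 0, maximum Z = -22/3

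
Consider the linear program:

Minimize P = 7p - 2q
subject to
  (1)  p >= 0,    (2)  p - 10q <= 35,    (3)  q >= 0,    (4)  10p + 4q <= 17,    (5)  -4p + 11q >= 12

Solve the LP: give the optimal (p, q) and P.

Feasible corners and P = 7p - 2q:
  (0, 17/4) → P = -17/2
  (0, 12/11) → P = -24/11
  (139/126, 94/63) → P = 199/42

p = 0, q = 17/4, minimum P = -17/2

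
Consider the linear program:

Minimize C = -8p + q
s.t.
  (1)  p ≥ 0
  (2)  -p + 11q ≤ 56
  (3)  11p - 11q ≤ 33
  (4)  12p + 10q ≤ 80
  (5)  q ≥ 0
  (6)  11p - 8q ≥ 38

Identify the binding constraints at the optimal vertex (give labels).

(3) and (4)

Extreme points and C = -8p + q:
  (5, 2) → C = -38
  (14/3, 5/3) → C = -107/3
  (510/103, 212/103) → C = -3868/103

The minimum is at (5, 2). Substituting into each constraint, equality holds for (3) and (4); the remaining constraints have slack.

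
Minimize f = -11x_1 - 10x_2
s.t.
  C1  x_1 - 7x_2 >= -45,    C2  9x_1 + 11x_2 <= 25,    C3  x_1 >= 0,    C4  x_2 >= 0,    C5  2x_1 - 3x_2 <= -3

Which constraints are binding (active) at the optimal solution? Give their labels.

C2 and C5

Extreme points and f = -11x_1 - 10x_2:
  (0, 25/11) → f = -250/11
  (6/7, 11/7) → f = -176/7
  (0, 1) → f = -10

The minimum is at (6/7, 11/7). Substituting into each constraint, equality holds for C2 and C5; the remaining constraints have slack.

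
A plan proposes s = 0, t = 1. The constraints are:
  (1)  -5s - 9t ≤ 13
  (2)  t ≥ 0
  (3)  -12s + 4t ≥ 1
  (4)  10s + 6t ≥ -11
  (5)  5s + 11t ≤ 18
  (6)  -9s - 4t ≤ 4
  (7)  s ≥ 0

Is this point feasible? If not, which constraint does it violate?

feasible

(1): -9 ≤ 13 ✓
(2): 1 ≥ 0 ✓
(3): 4 ≥ 1 ✓
(4): 6 ≥ -11 ✓
(5): 11 ≤ 18 ✓
(6): -4 ≤ 4 ✓
(7): 0 ≥ 0 ✓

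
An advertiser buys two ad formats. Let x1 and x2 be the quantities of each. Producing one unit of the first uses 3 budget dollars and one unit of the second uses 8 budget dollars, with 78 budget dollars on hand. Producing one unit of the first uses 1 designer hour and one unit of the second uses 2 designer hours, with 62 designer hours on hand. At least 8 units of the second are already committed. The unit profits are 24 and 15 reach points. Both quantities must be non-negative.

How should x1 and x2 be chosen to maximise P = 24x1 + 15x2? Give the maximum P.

x1 = 14/3, x2 = 8, maximum P = 232

Feasible corners and P = 24x1 + 15x2:
  (0, 39/4) → P = 585/4
  (0, 8) → P = 120
  (14/3, 8) → P = 232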